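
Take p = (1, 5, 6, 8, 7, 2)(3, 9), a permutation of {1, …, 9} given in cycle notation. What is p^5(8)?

8 lies in the 6-cycle (1, 5, 6, 8, 7, 2).
Advancing 5 steps from 8: 8 → 7 → 2 → 1 → 5 → 6.

6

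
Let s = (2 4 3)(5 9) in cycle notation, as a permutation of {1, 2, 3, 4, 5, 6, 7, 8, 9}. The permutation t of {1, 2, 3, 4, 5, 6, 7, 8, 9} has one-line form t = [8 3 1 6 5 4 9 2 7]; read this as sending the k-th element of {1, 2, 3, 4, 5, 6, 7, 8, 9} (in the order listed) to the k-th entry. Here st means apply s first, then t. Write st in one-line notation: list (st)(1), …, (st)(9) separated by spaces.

Chase each element through s then t: 1 → 1 → 8; 2 → 4 → 6; 3 → 2 → 3; 4 → 3 → 1; 5 → 9 → 7; 6 → 6 → 4; 7 → 7 → 9; 8 → 8 → 2; 9 → 5 → 5.
So st in one-line form is 8 6 3 1 7 4 9 2 5.

8 6 3 1 7 4 9 2 5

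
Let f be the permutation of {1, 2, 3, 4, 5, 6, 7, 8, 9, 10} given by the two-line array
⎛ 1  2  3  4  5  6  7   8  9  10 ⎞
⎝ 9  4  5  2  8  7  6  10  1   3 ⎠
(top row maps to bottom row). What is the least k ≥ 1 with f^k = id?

The disjoint-cycle form of f has cycle lengths 4, 2, 2, 2.
The order of f is the least common multiple of its cycle lengths: lcm(4, 2, 2, 2) = 4.

4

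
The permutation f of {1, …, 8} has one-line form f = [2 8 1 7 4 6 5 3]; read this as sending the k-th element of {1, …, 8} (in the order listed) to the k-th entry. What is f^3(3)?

8

Tracing 3 → 1 → … returns to 3 after 4 steps, so 3 lies in a 4-cycle (1 2 8 3).
Advancing 3 steps from 3: 3 → 1 → 2 → 8.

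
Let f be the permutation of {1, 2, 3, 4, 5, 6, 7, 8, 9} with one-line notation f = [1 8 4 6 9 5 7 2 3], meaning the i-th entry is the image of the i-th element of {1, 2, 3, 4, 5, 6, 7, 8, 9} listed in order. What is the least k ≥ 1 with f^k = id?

Writing f as disjoint cycles, the cycle lengths are 5, 2, 1, 1.
The order of f is the least common multiple of its cycle lengths: lcm(5, 2) = 10.

10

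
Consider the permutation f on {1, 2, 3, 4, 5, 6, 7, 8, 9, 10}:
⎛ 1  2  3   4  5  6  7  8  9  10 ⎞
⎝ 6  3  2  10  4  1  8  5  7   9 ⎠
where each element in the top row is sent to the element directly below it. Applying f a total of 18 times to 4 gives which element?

Tracing 4 → 10 → … returns to 4 after 6 steps, so 4 lies in a 6-cycle (4, 10, 9, 7, 8, 5).
Powers repeat with period 6 on this cycle, and 18 mod 6 = 0, so f^18(4) = f^0(4).
So f^18(4) = 4.

4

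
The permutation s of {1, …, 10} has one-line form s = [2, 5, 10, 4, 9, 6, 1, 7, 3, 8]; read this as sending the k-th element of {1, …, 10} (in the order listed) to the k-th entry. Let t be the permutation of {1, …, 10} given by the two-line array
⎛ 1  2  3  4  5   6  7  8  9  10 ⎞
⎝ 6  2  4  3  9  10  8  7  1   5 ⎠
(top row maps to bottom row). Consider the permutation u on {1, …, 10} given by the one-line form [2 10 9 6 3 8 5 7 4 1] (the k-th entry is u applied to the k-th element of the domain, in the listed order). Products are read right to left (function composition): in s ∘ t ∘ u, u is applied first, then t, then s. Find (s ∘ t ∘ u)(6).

1

Apply the permutations in order: u(6) = 8, then t(8) = 7, then s(7) = 1. So (s ∘ t ∘ u)(6) = 1.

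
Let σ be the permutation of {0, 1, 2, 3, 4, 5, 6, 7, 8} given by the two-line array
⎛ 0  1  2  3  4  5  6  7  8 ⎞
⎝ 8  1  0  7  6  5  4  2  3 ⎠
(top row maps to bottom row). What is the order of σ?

Writing σ as disjoint cycles, the cycle lengths are 5, 2, 1, 1.
The order of σ is the least common multiple of its cycle lengths: lcm(5, 2) = 10.

10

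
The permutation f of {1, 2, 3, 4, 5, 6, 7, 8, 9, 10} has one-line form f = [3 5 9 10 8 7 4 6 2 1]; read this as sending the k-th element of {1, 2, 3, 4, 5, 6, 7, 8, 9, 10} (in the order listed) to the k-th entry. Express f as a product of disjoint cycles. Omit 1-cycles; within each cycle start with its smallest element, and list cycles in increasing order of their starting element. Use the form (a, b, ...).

Start at 1 and follow images: 1 → 3 → 9 → 2 → 5 → 8 → 6 → 7 → 4 → 10 → 1, giving the cycle (1, 3, 9, 2, 5, 8, 6, 7, 4, 10).
Continuing from each remaining unvisited element yields (1, 3, 9, 2, 5, 8, 6, 7, 4, 10).

(1, 3, 9, 2, 5, 8, 6, 7, 4, 10)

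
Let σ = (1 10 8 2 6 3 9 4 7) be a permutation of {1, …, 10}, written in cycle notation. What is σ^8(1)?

1 lies in the 9-cycle (1 10 8 2 6 3 9 4 7).
Stepping 8 places around the cycle: 1 → 10 → 8 → 2 → 6 → 3 → 9 → 4 → 7.

7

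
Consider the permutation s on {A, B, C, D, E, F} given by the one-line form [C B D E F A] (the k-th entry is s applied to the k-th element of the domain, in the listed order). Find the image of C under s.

D

C is element number 3 of the domain, and entry number 3 of the one-line form is D, so s(C) = D.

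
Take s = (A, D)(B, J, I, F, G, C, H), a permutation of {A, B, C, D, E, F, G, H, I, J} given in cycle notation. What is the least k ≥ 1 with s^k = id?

The cycle type of s is (7, 2, 1).
Since disjoint cycles commute, ord(s) = lcm(7, 2) = 14.

14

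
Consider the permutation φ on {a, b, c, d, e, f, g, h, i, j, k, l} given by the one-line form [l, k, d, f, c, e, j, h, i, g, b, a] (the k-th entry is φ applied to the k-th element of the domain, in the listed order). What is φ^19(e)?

Tracing e → c → … returns to e after 4 steps, so e lies in a 4-cycle (c, d, f, e).
Powers repeat with period 4 on this cycle, and 19 mod 4 = 3, so φ^19(e) = φ^3(e).
Stepping 3 places around the cycle: e → c → d → f.

f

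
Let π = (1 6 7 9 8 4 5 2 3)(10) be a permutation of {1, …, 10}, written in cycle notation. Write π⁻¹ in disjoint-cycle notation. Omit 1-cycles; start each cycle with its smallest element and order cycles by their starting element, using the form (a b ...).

(1 3 2 5 4 8 9 7 6)

Inverting a permutation written in cycle notation just reverses the order within every cycle.
Reversing each cycle of π and rotating so the smallest element leads gives (1 3 2 5 4 8 9 7 6).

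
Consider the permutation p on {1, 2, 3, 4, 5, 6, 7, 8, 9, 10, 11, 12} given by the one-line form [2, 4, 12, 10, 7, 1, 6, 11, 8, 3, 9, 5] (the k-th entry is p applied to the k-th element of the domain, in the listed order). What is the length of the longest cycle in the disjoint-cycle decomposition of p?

9

Decomposing into disjoint cycles gives (1 2 4 10 3 12 5 7 6)(8 11 9); the longest has length 9.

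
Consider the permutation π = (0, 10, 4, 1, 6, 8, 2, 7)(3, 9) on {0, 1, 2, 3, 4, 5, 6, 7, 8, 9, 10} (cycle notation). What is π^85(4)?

7

4 lies in the 8-cycle (0, 10, 4, 1, 6, 8, 2, 7).
Since the cycle has length 8, π^85 acts on it the same as π^5 (85 mod 8 = 5).
Stepping 5 places around the cycle: 4 → 1 → 6 → 8 → 2 → 7.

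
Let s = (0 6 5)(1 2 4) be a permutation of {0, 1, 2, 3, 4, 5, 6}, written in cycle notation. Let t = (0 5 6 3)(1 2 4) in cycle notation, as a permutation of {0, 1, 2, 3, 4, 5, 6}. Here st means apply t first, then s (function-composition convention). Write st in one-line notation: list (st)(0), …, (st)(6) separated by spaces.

(st)(x) = s(t(x)). Computing each image: s(t(0)) = s(5) = 0, s(t(1)) = s(2) = 4, s(t(2)) = s(4) = 1, s(t(3)) = s(0) = 6, s(t(4)) = s(1) = 2, s(t(5)) = s(6) = 5, s(t(6)) = s(3) = 3.
Hence st = [0 4 1 6 2 5 3].

0 4 1 6 2 5 3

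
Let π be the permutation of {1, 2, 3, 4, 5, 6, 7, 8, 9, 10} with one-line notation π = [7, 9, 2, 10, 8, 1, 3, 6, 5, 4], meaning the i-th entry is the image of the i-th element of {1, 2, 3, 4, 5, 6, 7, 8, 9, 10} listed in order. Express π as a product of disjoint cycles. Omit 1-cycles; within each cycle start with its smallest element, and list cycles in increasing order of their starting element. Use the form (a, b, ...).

Start at 1 and follow images: 1 → 7 → 3 → 2 → 9 → 5 → 8 → 6 → 1, giving the cycle (1, 7, 3, 2, 9, 5, 8, 6).
Continuing from each remaining unvisited element yields (1, 7, 3, 2, 9, 5, 8, 6)(4, 10).

(1, 7, 3, 2, 9, 5, 8, 6)(4, 10)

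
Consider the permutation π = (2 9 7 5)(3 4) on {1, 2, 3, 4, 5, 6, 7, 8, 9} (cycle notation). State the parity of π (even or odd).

even

The cycle lengths are 4, 2, 1, 1, 1.
A cycle is odd iff its length is even; π has 2 even-length cycles, so sgn(π) = (−1)^2 and π is even.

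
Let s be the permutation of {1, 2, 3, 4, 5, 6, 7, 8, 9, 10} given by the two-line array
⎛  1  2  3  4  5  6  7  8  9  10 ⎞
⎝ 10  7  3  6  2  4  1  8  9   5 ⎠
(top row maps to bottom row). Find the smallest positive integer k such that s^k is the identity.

10

Decomposing into disjoint cycles gives cycle lengths 5, 2, 1, 1, 1.
Since disjoint cycles commute, ord(s) = lcm(5, 2) = 10.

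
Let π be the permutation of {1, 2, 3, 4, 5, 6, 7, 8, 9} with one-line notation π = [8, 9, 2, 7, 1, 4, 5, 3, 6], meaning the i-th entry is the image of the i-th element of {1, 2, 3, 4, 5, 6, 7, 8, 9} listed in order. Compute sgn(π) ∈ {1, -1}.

In disjoint-cycle form the cycle lengths are 9.
A cycle is odd iff its length is even; π has 0 even-length cycles, so sgn(π) = (−1)^0 and π is even.

1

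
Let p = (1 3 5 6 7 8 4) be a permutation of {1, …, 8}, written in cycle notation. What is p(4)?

1

4 appears in (1 3 5 6 7 8 4); the next entry (wrapping around) is 1.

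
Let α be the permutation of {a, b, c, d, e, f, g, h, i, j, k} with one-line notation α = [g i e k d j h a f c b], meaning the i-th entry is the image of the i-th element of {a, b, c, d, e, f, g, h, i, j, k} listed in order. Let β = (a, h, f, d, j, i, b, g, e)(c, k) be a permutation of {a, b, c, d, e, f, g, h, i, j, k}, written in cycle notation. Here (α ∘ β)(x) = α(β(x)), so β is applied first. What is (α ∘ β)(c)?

b

β(c) = k, then α(k) = b; composing gives (α ∘ β)(c) = b.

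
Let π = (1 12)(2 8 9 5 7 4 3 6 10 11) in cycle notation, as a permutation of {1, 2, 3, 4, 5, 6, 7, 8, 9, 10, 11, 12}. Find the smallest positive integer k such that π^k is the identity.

10

The disjoint cycles have lengths 10, 2.
Since disjoint cycles commute, ord(π) = lcm(10, 2) = 10.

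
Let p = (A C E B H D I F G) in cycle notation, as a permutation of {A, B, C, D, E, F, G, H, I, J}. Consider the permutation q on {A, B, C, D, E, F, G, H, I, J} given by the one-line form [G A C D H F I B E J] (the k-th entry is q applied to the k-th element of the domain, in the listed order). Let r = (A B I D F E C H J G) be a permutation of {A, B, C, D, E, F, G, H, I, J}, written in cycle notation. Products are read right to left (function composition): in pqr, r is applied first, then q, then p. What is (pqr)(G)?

Chase G: r(G) = A; q(A) = G; p(G) = A. Hence (pqr)(G) = A.

A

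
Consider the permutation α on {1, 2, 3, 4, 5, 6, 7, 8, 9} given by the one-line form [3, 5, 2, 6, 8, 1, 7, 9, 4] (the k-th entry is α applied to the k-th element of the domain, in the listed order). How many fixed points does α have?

The fixed points (elements with α(x) = x) are {7}, so there is 1.

1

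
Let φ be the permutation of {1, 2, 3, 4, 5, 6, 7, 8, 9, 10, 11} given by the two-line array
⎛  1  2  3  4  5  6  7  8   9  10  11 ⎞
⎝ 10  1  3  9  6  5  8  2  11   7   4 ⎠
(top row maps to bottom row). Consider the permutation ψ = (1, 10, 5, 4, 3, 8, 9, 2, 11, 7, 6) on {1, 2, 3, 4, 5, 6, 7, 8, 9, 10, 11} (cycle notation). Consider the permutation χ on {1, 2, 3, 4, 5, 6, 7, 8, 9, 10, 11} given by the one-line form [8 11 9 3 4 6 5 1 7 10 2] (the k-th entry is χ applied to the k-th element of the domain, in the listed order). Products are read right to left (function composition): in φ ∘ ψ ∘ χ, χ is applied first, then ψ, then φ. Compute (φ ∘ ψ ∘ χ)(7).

9

Apply the permutations in order: χ(7) = 5, then ψ(5) = 4, then φ(4) = 9. So (φ ∘ ψ ∘ χ)(7) = 9.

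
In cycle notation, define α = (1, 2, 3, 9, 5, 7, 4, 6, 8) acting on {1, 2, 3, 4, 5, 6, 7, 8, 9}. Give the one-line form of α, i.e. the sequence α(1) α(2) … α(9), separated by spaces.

2 3 9 6 7 8 4 1 5

Reading each image from the cycles: 1→2, 2→3, 3→9, 4→6, 5→7, 6→8, 7→4, 8→1, 9→5.
Listing these in domain order gives 2 3 9 6 7 8 4 1 5.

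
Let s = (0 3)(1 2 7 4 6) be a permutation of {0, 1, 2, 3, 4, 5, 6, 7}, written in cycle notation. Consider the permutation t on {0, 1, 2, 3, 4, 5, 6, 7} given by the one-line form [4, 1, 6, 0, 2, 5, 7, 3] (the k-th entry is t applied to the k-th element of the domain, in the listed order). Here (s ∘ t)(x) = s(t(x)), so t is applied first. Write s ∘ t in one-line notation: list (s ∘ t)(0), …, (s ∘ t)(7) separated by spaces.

Chase each element through t then s: 0 → 4 → 6; 1 → 1 → 2; 2 → 6 → 1; 3 → 0 → 3; 4 → 2 → 7; 5 → 5 → 5; 6 → 7 → 4; 7 → 3 → 0.
Collecting the images, s ∘ t = [6 2 1 3 7 5 4 0].

6 2 1 3 7 5 4 0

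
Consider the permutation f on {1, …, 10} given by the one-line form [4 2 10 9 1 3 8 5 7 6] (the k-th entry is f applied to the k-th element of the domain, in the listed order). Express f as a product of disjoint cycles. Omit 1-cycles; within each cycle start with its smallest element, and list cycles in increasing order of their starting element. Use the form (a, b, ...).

Start at 1 and follow images: 1 → 4 → 9 → 7 → 8 → 5 → 1, giving the cycle (1, 4, 9, 7, 8, 5).
Repeating from the next unused element and collecting all non-trivial cycles gives (1, 4, 9, 7, 8, 5)(3, 10, 6).

(1, 4, 9, 7, 8, 5)(3, 10, 6)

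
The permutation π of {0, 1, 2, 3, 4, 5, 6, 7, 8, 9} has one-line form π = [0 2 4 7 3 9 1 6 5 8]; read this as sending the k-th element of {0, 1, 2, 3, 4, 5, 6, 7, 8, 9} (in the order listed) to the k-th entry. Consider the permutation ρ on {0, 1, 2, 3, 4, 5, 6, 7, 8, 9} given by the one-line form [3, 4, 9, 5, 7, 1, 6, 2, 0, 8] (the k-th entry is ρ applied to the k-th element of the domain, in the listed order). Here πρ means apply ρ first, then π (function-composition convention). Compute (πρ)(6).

ρ(6) = 6, then π(6) = 1; composing gives (πρ)(6) = 1.

1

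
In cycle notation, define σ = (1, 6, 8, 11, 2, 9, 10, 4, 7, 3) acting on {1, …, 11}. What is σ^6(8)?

8 lies in the 10-cycle (1, 6, 8, 11, 2, 9, 10, 4, 7, 3).
Advancing 6 steps from 8: 8 → 11 → 2 → 9 → 10 → 4 → 7.

7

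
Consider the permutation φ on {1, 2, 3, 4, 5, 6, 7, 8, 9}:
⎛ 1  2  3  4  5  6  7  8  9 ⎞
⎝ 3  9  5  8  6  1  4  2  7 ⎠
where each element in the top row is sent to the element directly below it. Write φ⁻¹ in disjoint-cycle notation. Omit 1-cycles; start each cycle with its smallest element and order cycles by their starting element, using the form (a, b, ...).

(1, 6, 5, 3)(2, 8, 4, 7, 9)

First write φ in disjoint cycles: (1, 3, 5, 6)(2, 9, 7, 4, 8).
The inverse reverses every cycle; in canonical form, φ⁻¹ = (1, 6, 5, 3)(2, 8, 4, 7, 9).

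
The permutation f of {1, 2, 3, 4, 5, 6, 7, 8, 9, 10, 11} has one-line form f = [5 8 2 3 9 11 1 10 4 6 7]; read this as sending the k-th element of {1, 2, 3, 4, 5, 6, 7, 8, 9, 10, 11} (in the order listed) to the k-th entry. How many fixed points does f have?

0

No element satisfies f(x) = x, so there are 0 fixed points.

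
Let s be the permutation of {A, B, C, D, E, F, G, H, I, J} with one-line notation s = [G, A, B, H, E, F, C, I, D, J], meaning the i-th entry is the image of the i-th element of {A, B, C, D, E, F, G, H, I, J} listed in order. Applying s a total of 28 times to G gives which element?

Tracing G → C → … returns to G after 4 steps, so G lies in a 4-cycle (A, G, C, B).
On a 4-cycle, s^4 is the identity, so s^28 = s^0 there (28 ≡ 0 mod 4).
So s^28(G) = G.

G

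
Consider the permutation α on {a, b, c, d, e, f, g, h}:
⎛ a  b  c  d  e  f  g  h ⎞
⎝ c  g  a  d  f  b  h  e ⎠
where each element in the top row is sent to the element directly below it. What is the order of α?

Writing α as disjoint cycles, the cycle lengths are 5, 2, 1.
The order of α is the least common multiple of its cycle lengths: lcm(5, 2) = 10.

10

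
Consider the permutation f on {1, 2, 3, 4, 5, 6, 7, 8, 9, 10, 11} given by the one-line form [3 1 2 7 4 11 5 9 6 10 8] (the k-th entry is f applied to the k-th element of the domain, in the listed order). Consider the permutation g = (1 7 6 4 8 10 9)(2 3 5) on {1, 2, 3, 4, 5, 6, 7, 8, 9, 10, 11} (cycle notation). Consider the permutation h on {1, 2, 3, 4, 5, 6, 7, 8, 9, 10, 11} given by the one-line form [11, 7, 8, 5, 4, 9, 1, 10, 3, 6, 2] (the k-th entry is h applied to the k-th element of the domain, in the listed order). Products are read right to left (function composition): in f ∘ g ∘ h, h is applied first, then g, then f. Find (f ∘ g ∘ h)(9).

Chase 9: h(9) = 3; g(3) = 5; f(5) = 4. Hence (f ∘ g ∘ h)(9) = 4.

4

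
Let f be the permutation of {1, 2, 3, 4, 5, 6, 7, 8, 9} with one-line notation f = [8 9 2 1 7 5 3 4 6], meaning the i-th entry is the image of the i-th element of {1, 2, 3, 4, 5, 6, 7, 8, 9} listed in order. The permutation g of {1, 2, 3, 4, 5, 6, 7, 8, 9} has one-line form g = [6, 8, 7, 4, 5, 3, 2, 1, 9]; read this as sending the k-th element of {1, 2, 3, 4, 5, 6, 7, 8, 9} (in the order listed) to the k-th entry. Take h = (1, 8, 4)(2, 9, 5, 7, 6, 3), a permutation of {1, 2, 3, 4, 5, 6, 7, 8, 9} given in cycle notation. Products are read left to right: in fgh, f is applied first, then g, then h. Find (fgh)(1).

Apply the permutations in order: f(1) = 8, then g(8) = 1, then h(1) = 8. So (fgh)(1) = 8.

8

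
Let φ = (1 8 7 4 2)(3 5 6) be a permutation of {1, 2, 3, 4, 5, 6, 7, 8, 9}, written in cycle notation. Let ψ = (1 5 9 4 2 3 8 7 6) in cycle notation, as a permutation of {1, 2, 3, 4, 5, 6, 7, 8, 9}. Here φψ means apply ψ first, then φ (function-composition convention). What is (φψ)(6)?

8

ψ(6) = 1, then φ(1) = 8; composing gives (φψ)(6) = 8.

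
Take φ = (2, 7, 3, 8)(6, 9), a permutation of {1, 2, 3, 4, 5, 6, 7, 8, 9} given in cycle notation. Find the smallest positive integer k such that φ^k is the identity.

The cycle type of φ is (4, 2, 1, 1, 1).
Since disjoint cycles commute, ord(φ) = lcm(4, 2) = 4.

4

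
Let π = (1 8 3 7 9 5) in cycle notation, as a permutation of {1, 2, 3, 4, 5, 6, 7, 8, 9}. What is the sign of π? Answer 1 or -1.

The cycle lengths are 6, 1, 1, 1.
A cycle of length ℓ contributes ℓ−1 transpositions, so π is a product of 5 transpositions — odd.

-1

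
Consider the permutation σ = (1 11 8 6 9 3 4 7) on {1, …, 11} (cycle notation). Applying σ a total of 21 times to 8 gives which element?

8 lies in the 8-cycle (1 11 8 6 9 3 4 7).
Since the cycle has length 8, σ^21 acts on it the same as σ^5 (21 mod 8 = 5).
Stepping 5 places around the cycle: 8 → 6 → 9 → 3 → 4 → 7.

7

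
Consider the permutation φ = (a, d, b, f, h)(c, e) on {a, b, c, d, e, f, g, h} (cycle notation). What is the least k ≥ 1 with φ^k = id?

The disjoint cycles have lengths 5, 2, 1.
Since disjoint cycles commute, ord(φ) = lcm(5, 2) = 10.

10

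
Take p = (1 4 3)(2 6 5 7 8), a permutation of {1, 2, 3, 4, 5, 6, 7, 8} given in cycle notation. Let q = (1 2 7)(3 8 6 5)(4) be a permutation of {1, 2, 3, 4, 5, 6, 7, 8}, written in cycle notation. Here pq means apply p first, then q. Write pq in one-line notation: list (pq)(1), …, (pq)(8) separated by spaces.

4 5 2 8 1 3 6 7

(pq)(x) = q(p(x)). Computing each image: q(p(1)) = q(4) = 4, q(p(2)) = q(6) = 5, q(p(3)) = q(1) = 2, q(p(4)) = q(3) = 8, q(p(5)) = q(7) = 1, q(p(6)) = q(5) = 3, q(p(7)) = q(8) = 6, q(p(8)) = q(2) = 7.
Hence pq = [4 5 2 8 1 3 6 7].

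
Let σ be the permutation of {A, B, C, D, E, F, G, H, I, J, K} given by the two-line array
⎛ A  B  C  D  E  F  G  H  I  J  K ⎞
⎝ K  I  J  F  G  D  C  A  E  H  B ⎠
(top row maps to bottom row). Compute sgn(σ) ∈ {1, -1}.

-1

In disjoint-cycle form the cycle lengths are 9, 2.
A cycle is odd iff its length is even; σ has 1 even-length cycle, so sgn(σ) = (−1)^1 and σ is odd.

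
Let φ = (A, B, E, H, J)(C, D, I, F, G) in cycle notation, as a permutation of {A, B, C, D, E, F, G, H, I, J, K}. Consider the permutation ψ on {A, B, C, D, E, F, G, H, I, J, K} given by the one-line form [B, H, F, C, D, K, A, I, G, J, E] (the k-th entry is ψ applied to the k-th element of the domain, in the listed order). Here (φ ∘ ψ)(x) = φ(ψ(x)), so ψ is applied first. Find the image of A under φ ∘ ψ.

E

First apply ψ: ψ(A) = B, then φ(B) = E. Thus (φ ∘ ψ)(A) = E.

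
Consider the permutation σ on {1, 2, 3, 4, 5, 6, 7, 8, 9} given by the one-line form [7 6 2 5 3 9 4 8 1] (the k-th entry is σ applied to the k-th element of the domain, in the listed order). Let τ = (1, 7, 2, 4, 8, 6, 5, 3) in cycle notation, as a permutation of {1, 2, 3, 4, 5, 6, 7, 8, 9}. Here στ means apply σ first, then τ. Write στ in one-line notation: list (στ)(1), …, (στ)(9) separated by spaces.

(στ)(x) = τ(σ(x)). Computing each image: τ(σ(1)) = τ(7) = 2, τ(σ(2)) = τ(6) = 5, τ(σ(3)) = τ(2) = 4, τ(σ(4)) = τ(5) = 3, τ(σ(5)) = τ(3) = 1, τ(σ(6)) = τ(9) = 9, τ(σ(7)) = τ(4) = 8, τ(σ(8)) = τ(8) = 6, τ(σ(9)) = τ(1) = 7.
Hence στ = [2 5 4 3 1 9 8 6 7].

2 5 4 3 1 9 8 6 7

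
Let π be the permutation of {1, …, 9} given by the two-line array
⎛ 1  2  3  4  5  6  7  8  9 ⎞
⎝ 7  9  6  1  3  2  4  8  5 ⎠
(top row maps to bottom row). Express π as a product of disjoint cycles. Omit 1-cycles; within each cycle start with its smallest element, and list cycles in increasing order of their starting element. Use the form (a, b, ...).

(1, 7, 4)(2, 9, 5, 3, 6)

Start at 1 and follow images: 1 → 7 → 4 → 1, giving the cycle (1, 7, 4).
Repeating from the next unused element and collecting all non-trivial cycles gives (1, 7, 4)(2, 9, 5, 3, 6).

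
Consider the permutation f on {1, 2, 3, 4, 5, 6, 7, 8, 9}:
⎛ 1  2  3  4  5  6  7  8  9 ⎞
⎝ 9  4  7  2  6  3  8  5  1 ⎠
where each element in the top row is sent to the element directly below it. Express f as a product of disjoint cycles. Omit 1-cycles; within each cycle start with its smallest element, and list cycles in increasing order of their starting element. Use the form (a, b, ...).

From 1: 1 → 9 → 1, closing the cycle (1, 9).
Continuing from each remaining unvisited element yields (1, 9)(2, 4)(3, 7, 8, 5, 6).

(1, 9)(2, 4)(3, 7, 8, 5, 6)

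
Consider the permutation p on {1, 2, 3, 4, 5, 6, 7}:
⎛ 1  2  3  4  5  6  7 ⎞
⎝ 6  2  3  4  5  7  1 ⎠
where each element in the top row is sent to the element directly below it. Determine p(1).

6

The entry below 1 in the array is 6, so p(1) = 6.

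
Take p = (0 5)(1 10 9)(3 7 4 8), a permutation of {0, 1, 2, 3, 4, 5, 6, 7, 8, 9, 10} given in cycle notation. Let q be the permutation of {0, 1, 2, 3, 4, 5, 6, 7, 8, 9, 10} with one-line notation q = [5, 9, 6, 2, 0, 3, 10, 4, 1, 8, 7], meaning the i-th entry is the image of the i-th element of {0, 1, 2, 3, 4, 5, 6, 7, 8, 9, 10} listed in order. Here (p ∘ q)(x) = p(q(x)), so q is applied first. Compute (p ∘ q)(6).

q(6) = 10, then p(10) = 9; composing gives (p ∘ q)(6) = 9.

9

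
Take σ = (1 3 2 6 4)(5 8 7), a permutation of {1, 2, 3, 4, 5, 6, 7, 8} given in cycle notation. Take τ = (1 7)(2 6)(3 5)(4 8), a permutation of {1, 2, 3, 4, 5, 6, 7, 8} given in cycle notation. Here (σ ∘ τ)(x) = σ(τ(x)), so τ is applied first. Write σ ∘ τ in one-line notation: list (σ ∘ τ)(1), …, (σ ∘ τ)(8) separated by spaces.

5 4 8 7 2 6 3 1

For each element, apply τ then σ: 1 → 7 → 5; 2 → 6 → 4; 3 → 5 → 8; 4 → 8 → 7; 5 → 3 → 2; 6 → 2 → 6; 7 → 1 → 3; 8 → 4 → 1.
So σ ∘ τ in one-line form is 5 4 8 7 2 6 3 1.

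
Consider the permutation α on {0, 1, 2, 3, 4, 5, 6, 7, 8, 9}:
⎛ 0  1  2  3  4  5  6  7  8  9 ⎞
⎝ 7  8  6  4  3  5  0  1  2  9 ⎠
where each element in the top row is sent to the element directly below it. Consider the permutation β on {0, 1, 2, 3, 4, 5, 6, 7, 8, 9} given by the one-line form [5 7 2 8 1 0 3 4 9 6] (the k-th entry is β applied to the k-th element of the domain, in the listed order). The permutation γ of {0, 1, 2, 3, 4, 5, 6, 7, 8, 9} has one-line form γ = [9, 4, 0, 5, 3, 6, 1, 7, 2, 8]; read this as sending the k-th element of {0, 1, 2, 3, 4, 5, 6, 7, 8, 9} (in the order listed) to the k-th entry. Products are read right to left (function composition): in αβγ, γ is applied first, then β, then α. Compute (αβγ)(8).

(αβγ)(8) = α(β(γ(8))). γ(8) = 2, then β(2) = 2, then α(2) = 6, so the result is 6.

6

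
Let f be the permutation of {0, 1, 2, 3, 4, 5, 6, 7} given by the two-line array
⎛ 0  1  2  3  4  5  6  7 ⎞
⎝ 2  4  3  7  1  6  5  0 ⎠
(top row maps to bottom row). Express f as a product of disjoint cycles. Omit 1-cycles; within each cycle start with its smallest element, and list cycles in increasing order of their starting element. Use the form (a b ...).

(0 2 3 7)(1 4)(5 6)

From 0: 0 → 2 → 3 → 7 → 0, closing the cycle (0 2 3 7).
Repeating from the next unused element and collecting all non-trivial cycles gives (0 2 3 7)(1 4)(5 6).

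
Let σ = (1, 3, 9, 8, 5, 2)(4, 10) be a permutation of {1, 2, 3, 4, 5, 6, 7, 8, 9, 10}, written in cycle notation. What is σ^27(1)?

1 lies in the 6-cycle (1, 3, 9, 8, 5, 2).
Since the cycle has length 6, σ^27 acts on it the same as σ^3 (27 mod 6 = 3).
Stepping 3 places around the cycle: 1 → 3 → 9 → 8.

8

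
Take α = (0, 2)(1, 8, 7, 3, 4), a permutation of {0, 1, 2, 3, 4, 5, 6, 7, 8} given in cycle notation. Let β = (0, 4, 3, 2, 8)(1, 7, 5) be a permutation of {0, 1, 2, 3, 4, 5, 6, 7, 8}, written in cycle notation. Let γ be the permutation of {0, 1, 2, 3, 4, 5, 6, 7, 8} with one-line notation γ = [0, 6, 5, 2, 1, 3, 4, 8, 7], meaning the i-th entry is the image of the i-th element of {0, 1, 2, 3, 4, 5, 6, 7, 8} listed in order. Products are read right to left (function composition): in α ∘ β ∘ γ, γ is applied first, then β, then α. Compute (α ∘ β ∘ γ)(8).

5

(α ∘ β ∘ γ)(8) = α(β(γ(8))). γ(8) = 7, then β(7) = 5, then α(5) = 5, so the result is 5.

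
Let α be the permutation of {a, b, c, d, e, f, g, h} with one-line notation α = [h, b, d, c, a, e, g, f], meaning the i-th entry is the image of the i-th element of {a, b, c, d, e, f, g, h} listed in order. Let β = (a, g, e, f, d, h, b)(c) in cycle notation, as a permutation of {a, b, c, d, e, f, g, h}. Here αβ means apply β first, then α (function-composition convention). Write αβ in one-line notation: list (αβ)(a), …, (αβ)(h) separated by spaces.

For each element, apply β then α: a → g → g; b → a → h; c → c → d; d → h → f; e → f → e; f → d → c; g → e → a; h → b → b.
Collecting the images, αβ = [g h d f e c a b].

g h d f e c a b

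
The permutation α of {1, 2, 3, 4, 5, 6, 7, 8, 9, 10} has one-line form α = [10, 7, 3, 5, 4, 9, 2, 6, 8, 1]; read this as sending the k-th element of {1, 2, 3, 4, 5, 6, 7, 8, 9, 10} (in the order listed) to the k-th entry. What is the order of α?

Decomposing into disjoint cycles gives cycle lengths 3, 2, 2, 2, 1.
The order of α is the least common multiple of its cycle lengths: lcm(3, 2, 2, 2) = 6.

6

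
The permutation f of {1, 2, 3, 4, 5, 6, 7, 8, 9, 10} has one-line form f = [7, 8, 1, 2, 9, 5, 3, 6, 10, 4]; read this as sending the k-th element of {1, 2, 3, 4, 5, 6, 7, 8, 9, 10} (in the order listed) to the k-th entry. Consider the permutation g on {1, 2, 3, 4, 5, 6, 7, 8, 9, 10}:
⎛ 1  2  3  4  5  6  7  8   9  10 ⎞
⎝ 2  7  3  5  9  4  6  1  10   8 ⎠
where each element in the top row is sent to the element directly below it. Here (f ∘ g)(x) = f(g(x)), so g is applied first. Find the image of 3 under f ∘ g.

1

First apply g: g(3) = 3, then f(3) = 1. Thus (f ∘ g)(3) = 1.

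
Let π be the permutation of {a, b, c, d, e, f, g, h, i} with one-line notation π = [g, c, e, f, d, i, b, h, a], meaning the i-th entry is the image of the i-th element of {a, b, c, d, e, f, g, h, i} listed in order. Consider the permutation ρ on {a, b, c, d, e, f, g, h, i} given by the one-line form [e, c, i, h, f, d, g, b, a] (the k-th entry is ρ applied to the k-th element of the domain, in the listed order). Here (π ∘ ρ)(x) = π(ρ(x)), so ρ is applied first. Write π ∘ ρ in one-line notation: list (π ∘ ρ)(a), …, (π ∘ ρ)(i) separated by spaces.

d e a h i f b c g

Chase each element through ρ then π: a → e → d; b → c → e; c → i → a; d → h → h; e → f → i; f → d → f; g → g → b; h → b → c; i → a → g.
So π ∘ ρ in one-line form is d e a h i f b c g.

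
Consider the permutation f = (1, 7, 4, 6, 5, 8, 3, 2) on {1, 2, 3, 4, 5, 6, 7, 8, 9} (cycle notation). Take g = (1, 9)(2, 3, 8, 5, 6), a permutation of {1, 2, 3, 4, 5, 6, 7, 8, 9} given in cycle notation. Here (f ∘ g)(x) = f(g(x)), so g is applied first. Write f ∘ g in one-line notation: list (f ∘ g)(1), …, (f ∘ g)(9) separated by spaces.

9 2 3 6 5 1 4 8 7

(f ∘ g)(x) = f(g(x)). Computing each image: f(g(1)) = f(9) = 9, f(g(2)) = f(3) = 2, f(g(3)) = f(8) = 3, f(g(4)) = f(4) = 6, f(g(5)) = f(6) = 5, f(g(6)) = f(2) = 1, f(g(7)) = f(7) = 4, f(g(8)) = f(5) = 8, f(g(9)) = f(1) = 7.
Hence f ∘ g = [9 2 3 6 5 1 4 8 7].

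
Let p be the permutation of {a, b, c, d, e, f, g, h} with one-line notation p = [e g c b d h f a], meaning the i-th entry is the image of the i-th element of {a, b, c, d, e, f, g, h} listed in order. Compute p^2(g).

h

Tracing g → f → … returns to g after 7 steps, so g lies in a 7-cycle (a, e, d, b, g, f, h).
Advancing 2 steps from g: g → f → h.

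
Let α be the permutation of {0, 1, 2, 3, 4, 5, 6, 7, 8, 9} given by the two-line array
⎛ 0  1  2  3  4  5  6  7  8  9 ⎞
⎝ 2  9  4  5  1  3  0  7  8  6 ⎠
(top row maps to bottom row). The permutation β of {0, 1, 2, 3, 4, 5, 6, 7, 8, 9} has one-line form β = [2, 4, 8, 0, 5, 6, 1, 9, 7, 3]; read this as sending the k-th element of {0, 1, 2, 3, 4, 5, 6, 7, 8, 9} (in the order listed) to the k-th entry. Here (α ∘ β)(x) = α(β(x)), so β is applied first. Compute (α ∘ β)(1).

1

First apply β: β(1) = 4, then α(4) = 1. Thus (α ∘ β)(1) = 1.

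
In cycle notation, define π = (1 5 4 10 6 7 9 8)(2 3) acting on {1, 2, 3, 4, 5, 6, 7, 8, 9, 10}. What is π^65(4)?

4 lies in the 8-cycle (1 5 4 10 6 7 9 8).
On an 8-cycle, π^8 is the identity, so π^65 = π^1 there (65 ≡ 1 mod 8).
Stepping 1 place around the cycle: 4 → 10.

10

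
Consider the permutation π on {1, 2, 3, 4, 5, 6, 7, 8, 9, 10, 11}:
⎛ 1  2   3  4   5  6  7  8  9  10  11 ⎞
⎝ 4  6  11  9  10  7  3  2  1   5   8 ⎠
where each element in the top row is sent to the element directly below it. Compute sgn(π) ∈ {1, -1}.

In disjoint-cycle form the cycle lengths are 6, 3, 2.
A cycle is odd iff its length is even; π has 2 even-length cycles, so sgn(π) = (−1)^2 and π is even.

1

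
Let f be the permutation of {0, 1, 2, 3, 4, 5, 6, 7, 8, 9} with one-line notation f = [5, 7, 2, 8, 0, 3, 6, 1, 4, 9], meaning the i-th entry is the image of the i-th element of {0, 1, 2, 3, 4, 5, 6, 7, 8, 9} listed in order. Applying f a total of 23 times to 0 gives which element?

Tracing 0 → 5 → … returns to 0 after 5 steps, so 0 lies in a 5-cycle (0, 5, 3, 8, 4).
Powers repeat with period 5 on this cycle, and 23 mod 5 = 3, so f^23(0) = f^3(0).
Stepping 3 places around the cycle: 0 → 5 → 3 → 8.

8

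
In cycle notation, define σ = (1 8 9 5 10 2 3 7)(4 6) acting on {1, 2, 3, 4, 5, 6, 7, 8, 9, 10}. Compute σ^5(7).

10

7 lies in the 8-cycle (1 8 9 5 10 2 3 7).
Stepping 5 places around the cycle: 7 → 1 → 8 → 9 → 5 → 10.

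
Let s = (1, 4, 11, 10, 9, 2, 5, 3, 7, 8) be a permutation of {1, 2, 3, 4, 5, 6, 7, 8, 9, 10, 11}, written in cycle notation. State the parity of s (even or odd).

odd

The cycle lengths are 10, 1.
A cycle is odd iff its length is even; s has 1 even-length cycle, so sgn(s) = (−1)^1 and s is odd.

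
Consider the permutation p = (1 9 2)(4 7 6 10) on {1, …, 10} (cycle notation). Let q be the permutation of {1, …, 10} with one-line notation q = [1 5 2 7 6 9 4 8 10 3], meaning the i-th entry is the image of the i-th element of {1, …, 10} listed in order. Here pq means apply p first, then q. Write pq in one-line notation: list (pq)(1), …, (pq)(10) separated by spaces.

For each element, apply p then q: 1 → 9 → 10; 2 → 1 → 1; 3 → 3 → 2; 4 → 7 → 4; 5 → 5 → 6; 6 → 10 → 3; 7 → 6 → 9; 8 → 8 → 8; 9 → 2 → 5; 10 → 4 → 7.
So pq in one-line form is 10 1 2 4 6 3 9 8 5 7.

10 1 2 4 6 3 9 8 5 7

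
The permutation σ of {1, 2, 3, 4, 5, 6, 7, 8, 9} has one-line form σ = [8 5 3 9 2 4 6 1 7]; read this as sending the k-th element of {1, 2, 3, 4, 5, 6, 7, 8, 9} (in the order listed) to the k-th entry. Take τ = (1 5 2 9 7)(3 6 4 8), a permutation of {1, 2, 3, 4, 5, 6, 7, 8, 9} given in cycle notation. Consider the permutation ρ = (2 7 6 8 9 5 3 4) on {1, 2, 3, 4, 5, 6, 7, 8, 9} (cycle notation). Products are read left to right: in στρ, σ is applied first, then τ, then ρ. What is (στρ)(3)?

(στρ)(3) = ρ(τ(σ(3))). σ(3) = 3, then τ(3) = 6, then ρ(6) = 8, so the result is 8.

8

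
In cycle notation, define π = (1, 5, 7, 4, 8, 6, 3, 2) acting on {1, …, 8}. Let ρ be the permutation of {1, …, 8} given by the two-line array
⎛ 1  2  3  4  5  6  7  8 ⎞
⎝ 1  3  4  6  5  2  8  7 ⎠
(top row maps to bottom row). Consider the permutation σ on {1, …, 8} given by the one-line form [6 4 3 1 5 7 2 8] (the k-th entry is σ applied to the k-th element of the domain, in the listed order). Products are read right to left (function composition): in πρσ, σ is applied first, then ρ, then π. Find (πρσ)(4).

Apply the permutations in order: σ(4) = 1, then ρ(1) = 1, then π(1) = 5. So (πρσ)(4) = 5.

5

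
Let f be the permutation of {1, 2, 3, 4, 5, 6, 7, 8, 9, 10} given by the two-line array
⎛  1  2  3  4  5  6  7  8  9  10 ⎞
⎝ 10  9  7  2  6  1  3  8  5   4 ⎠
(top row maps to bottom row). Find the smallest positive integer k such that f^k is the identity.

14

Writing f as disjoint cycles, the cycle lengths are 7, 2, 1.
Since disjoint cycles commute, ord(f) = lcm(7, 2) = 14.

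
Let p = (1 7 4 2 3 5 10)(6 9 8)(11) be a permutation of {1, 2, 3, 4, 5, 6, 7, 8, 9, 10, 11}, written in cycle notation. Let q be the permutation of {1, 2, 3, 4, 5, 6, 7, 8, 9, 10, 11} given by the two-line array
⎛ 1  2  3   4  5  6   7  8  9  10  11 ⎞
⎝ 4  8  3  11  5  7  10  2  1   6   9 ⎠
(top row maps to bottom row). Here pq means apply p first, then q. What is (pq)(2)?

3

p(2) = 3, then q(3) = 3; composing gives (pq)(2) = 3.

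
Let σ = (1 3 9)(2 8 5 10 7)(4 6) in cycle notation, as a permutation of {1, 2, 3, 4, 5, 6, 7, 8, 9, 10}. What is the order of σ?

The disjoint cycles have lengths 5, 3, 2.
The order is lcm(5, 3, 2) = 30.

30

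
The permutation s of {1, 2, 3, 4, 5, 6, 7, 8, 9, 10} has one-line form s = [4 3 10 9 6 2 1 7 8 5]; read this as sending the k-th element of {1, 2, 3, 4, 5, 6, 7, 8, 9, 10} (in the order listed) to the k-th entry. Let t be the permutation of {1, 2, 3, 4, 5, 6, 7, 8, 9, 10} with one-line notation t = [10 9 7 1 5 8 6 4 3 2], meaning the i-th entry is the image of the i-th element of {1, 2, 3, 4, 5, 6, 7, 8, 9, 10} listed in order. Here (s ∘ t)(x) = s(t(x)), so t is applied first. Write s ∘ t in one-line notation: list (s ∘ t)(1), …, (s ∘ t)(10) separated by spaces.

5 8 1 4 6 7 2 9 10 3

(s ∘ t)(x) = s(t(x)). Computing each image: s(t(1)) = s(10) = 5, s(t(2)) = s(9) = 8, s(t(3)) = s(7) = 1, s(t(4)) = s(1) = 4, s(t(5)) = s(5) = 6, s(t(6)) = s(8) = 7, s(t(7)) = s(6) = 2, s(t(8)) = s(4) = 9, s(t(9)) = s(3) = 10, s(t(10)) = s(2) = 3.
Hence s ∘ t = [5 8 1 4 6 7 2 9 10 3].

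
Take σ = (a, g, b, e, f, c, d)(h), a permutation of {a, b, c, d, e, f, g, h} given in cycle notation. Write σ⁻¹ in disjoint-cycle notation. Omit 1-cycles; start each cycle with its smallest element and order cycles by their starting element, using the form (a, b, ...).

(a, d, c, f, e, b, g)

Inverting a permutation written in cycle notation just reverses the order within every cycle.
After reversing and putting each cycle's least element first, σ⁻¹ = (a, d, c, f, e, b, g).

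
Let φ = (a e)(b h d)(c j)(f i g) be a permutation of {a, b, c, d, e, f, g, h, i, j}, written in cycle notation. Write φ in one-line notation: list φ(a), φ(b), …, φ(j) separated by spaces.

Reading each image from the cycles: a↦e, b↦h, c↦j, d↦b, e↦a, f↦i, g↦f, h↦d, i↦g, j↦c.
Listing these in domain order gives e h j b a i f d g c.

e h j b a i f d g c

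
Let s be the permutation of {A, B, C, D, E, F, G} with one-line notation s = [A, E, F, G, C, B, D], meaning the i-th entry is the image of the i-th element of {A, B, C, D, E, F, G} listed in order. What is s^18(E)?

Tracing E → C → … returns to E after 4 steps, so E lies in a 4-cycle (B E C F).
On a 4-cycle, s^4 is the identity, so s^18 = s^2 there (18 ≡ 2 mod 4).
Stepping 2 places around the cycle: E → C → F.

F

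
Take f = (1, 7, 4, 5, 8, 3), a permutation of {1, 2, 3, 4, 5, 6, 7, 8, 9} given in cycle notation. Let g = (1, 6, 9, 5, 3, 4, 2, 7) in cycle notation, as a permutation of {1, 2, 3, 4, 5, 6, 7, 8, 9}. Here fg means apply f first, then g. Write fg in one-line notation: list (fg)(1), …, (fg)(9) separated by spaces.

1 7 6 3 8 9 2 4 5

(fg)(x) = g(f(x)). Computing each image: g(f(1)) = g(7) = 1, g(f(2)) = g(2) = 7, g(f(3)) = g(1) = 6, g(f(4)) = g(5) = 3, g(f(5)) = g(8) = 8, g(f(6)) = g(6) = 9, g(f(7)) = g(4) = 2, g(f(8)) = g(3) = 4, g(f(9)) = g(9) = 5.
Hence fg = [1 7 6 3 8 9 2 4 5].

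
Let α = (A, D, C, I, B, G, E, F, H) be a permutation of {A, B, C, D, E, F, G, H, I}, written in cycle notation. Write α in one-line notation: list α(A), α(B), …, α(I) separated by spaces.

Reading each image from the cycles: A→D, B→G, C→I, D→C, E→F, F→H, G→E, H→A, I→B.
So the one-line form is D G I C F H E A B.

D G I C F H E A B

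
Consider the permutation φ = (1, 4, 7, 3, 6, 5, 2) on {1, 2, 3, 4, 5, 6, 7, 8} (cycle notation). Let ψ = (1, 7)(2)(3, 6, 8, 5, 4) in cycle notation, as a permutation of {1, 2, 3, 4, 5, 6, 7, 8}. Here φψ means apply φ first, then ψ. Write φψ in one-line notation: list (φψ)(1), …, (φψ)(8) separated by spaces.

3 7 8 1 2 4 6 5

(φψ)(x) = ψ(φ(x)). Computing each image: ψ(φ(1)) = ψ(4) = 3, ψ(φ(2)) = ψ(1) = 7, ψ(φ(3)) = ψ(6) = 8, ψ(φ(4)) = ψ(7) = 1, ψ(φ(5)) = ψ(2) = 2, ψ(φ(6)) = ψ(5) = 4, ψ(φ(7)) = ψ(3) = 6, ψ(φ(8)) = ψ(8) = 5.
Hence φψ = [3 7 8 1 2 4 6 5].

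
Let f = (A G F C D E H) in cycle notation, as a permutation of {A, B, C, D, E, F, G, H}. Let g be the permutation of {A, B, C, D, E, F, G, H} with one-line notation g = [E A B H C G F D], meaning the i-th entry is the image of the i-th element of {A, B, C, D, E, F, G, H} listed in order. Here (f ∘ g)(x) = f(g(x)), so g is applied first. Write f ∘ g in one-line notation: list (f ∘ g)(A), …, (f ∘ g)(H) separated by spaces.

H G B A D F C E

For each element, apply g then f: A → E → H; B → A → G; C → B → B; D → H → A; E → C → D; F → G → F; G → F → C; H → D → E.
So f ∘ g in one-line form is H G B A D F C E.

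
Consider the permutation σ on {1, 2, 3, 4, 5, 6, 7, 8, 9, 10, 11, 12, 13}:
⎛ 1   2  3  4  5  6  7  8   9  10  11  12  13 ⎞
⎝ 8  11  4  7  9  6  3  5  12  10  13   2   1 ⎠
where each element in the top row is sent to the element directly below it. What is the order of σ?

Decomposing into disjoint cycles gives cycle lengths 8, 3, 1, 1.
The order is lcm(8, 3) = 24.

24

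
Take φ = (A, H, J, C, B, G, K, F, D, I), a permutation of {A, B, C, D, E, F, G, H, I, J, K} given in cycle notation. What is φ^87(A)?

F

A lies in the 10-cycle (A, H, J, C, B, G, K, F, D, I).
Since the cycle has length 10, φ^87 acts on it the same as φ^7 (87 mod 10 = 7).
Stepping 7 places around the cycle: A → H → J → C → B → G → K → F.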